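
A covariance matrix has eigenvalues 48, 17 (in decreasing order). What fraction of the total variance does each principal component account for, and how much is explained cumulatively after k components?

Step 1 — total variance = trace(Sigma) = Σ λ_i = 48 + 17 = 65.

Step 2 — fraction explained by component i = λ_i / Σ λ:
  PC1: 48/65 = 0.7385
  PC2: 17/65 = 0.2615

Step 3 — cumulative fraction after k components = (λ_1 + ... + λ_k) / Σ λ:
  k = 1: 48/65 = 0.7385
  k = 2: (48 + 17)/65 = 65/65 = 1

Summary (fraction, with percent):

explained: PC1 0.7385 (73.85%), PC2 0.2615 (26.15%);  cumulative: 0.7385, 1


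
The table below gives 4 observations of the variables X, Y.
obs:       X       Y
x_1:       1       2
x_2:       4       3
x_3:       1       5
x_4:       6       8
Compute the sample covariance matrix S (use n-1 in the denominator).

Step 1 — column means:
  mean(X) = (1 + 4 + 1 + 6) / 4 = 12/4 = 3
  mean(Y) = (2 + 3 + 5 + 8) / 4 = 18/4 = 4.5

Step 2 — sample covariance S[i,j] = (1/(n-1)) · Σ_k (x_{k,i} - mean_i) · (x_{k,j} - mean_j), with n-1 = 3.
  S[X,X] = ((-2)·(-2) + (1)·(1) + (-2)·(-2) + (3)·(3)) / 3 = 18/3 = 6
  S[X,Y] = ((-2)·(-2.5) + (1)·(-1.5) + (-2)·(0.5) + (3)·(3.5)) / 3 = 13/3 = 4.3333
  S[Y,Y] = ((-2.5)·(-2.5) + (-1.5)·(-1.5) + (0.5)·(0.5) + (3.5)·(3.5)) / 3 = 21/3 = 7

S is symmetric (S[j,i] = S[i,j]). Assembling:

S = [[6, 4.3333],
 [4.3333, 7]]


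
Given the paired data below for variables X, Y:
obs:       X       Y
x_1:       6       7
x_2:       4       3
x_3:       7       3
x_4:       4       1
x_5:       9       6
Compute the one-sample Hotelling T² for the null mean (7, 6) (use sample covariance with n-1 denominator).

Step 1 — sample mean vector:
  mean(X) = (6 + 4 + 7 + 4 + 9) / 5 = 30/5 = 6
  mean(Y) = (7 + 3 + 3 + 1 + 6) / 5 = 20/5 = 4
  x̄ = (6, 4),  deviation x̄ - mu_0 = (6, 4) - (7, 6) = (-1, -2).

Step 2 — sample covariance matrix, S[i,j] = (1/(n-1)) · Σ_k (x_{k,i} - mean_i) · (x_{k,j} - mean_j), divisor n-1 = 4:
  S[X,X] = ((0)·(0) + (-2)·(-2) + (1)·(1) + (-2)·(-2) + (3)·(3)) / 4 = 18/4 = 4.5
  S[X,Y] = ((0)·(3) + (-2)·(-1) + (1)·(-1) + (-2)·(-3) + (3)·(2)) / 4 = 13/4 = 3.25
  S[Y,Y] = ((3)·(3) + (-1)·(-1) + (-1)·(-1) + (-3)·(-3) + (2)·(2)) / 4 = 24/4 = 6
  S = [[4.5, 3.25],
 [3.25, 6]].

Step 3 — invert S. det(S) = 4.5·6 - (3.25)² = 16.4375.
  S^{-1} = (1/det) · [[d, -b], [-b, a]] = [[0.365, -0.1977],
 [-0.1977, 0.2738]].

Step 4 — quadratic form (x̄ - mu_0)^T · S^{-1} · (x̄ - mu_0):
  S^{-1} · (x̄ - mu_0) = (0.0304, -0.3498),
  (x̄ - mu_0)^T · [...] = (-1)·(0.0304) + (-2)·(-0.3498) = 0.6692.

Step 5 — scale by n: T² = 5 · 0.6692 = 3.346.

T² ≈ 3.346


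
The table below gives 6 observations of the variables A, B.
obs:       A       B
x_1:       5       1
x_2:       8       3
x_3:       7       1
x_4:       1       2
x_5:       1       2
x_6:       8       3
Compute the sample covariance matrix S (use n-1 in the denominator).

Step 1 — column means:
  mean(A) = (5 + 8 + 7 + 1 + 1 + 8) / 6 = 30/6 = 5
  mean(B) = (1 + 3 + 1 + 2 + 2 + 3) / 6 = 12/6 = 2

Step 2 — sample covariance S[i,j] = (1/(n-1)) · Σ_k (x_{k,i} - mean_i) · (x_{k,j} - mean_j), with n-1 = 5.
  S[A,A] = ((0)·(0) + (3)·(3) + (2)·(2) + (-4)·(-4) + (-4)·(-4) + (3)·(3)) / 5 = 54/5 = 10.8
  S[A,B] = ((0)·(-1) + (3)·(1) + (2)·(-1) + (-4)·(0) + (-4)·(0) + (3)·(1)) / 5 = 4/5 = 0.8
  S[B,B] = ((-1)·(-1) + (1)·(1) + (-1)·(-1) + (0)·(0) + (0)·(0) + (1)·(1)) / 5 = 4/5 = 0.8

S is symmetric (S[j,i] = S[i,j]). Assembling:

S = [[10.8, 0.8],
 [0.8, 0.8]]


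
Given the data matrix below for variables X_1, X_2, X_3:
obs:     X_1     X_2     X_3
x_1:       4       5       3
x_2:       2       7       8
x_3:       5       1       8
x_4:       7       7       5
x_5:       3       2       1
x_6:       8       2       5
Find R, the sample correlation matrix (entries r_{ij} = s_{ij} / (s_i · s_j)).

Step 1 — column means:
  mean(X_1) = (4 + 2 + 5 + 7 + 3 + 8) / 6 = 29/6 = 4.8333
  mean(X_2) = (5 + 7 + 1 + 7 + 2 + 2) / 6 = 24/6 = 4
  mean(X_3) = (3 + 8 + 8 + 5 + 1 + 5) / 6 = 30/6 = 5

Step 2 — sample variances and covariances s[i,j] = (1/(n-1)) · Σ_k (x_{k,i} - mean_i) · (x_{k,j} - mean_j), with n-1 = 5:
  s[X_1,X_1] = ((-0.8333)·(-0.8333) + (-2.8333)·(-2.8333) + (0.1667)·(0.1667) + (2.1667)·(2.1667) + (-1.8333)·(-1.8333) + (3.1667)·(3.1667)) / 5 = 26.8333/5 = 5.3667
  s[X_1,X_2] = ((-0.8333)·(1) + (-2.8333)·(3) + (0.1667)·(-3) + (2.1667)·(3) + (-1.8333)·(-2) + (3.1667)·(-2)) / 5 = -6/5 = -1.2
  s[X_1,X_3] = ((-0.8333)·(-2) + (-2.8333)·(3) + (0.1667)·(3) + (2.1667)·(0) + (-1.8333)·(-4) + (3.1667)·(0)) / 5 = 1/5 = 0.2
  s[X_2,X_2] = ((1)·(1) + (3)·(3) + (-3)·(-3) + (3)·(3) + (-2)·(-2) + (-2)·(-2)) / 5 = 36/5 = 7.2
  s[X_2,X_3] = ((1)·(-2) + (3)·(3) + (-3)·(3) + (3)·(0) + (-2)·(-4) + (-2)·(0)) / 5 = 6/5 = 1.2
  s[X_3,X_3] = ((-2)·(-2) + (3)·(3) + (3)·(3) + (0)·(0) + (-4)·(-4) + (0)·(0)) / 5 = 38/5 = 7.6
  Sample standard deviations s_i = √(s[i,i]):
  s(X_1) = √(5.3667) = 2.3166
  s(X_2) = √(7.2) = 2.6833
  s(X_3) = √(7.6) = 2.7568

Step 3 — r_{ij} = s_{ij} / (s_i · s_j):
  r[X_1,X_1] = 1 (diagonal).
  r[X_1,X_2] = -1.2 / (2.3166 · 2.6833) = -1.2 / 6.2161 = -0.193
  r[X_1,X_3] = 0.2 / (2.3166 · 2.7568) = 0.2 / 6.3864 = 0.0313
  r[X_2,X_2] = 1 (diagonal).
  r[X_2,X_3] = 1.2 / (2.6833 · 2.7568) = 1.2 / 7.3973 = 0.1622
  r[X_3,X_3] = 1 (diagonal).

R is symmetric with unit diagonal. Assembling:

R = [[1, -0.193, 0.0313],
 [-0.193, 1, 0.1622],
 [0.0313, 0.1622, 1]]


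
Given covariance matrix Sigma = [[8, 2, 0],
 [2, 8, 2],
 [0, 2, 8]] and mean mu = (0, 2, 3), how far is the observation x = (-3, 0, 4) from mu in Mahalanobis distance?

Step 1 — centre the observation: (x - mu) = (-3, -2, 1).

Step 2 — invert Sigma (cofactor / det for 3×3, or solve directly):
  Sigma^{-1} = [[0.1339, -0.0357, 0.0089],
 [-0.0357, 0.1429, -0.0357],
 [0.0089, -0.0357, 0.1339]].

Step 3 — form the quadratic (x - mu)^T · Sigma^{-1} · (x - mu):
  Sigma^{-1} · (x - mu) = (-0.3214, -0.2143, 0.1786).
  (x - mu)^T · [Sigma^{-1} · (x - mu)] = (-3)·(-0.3214) + (-2)·(-0.2143) + (1)·(0.1786) = 1.5714.

Step 4 — take square root: d = √(1.5714) ≈ 1.2536.

d(x, mu) = √(1.5714) ≈ 1.2536


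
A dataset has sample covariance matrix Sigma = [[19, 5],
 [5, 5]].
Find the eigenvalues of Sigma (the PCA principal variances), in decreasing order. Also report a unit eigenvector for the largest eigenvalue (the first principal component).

Step 1 — characteristic polynomial of 2×2 Sigma:
  det(Sigma - λI) = λ² - trace · λ + det = 0.
  trace = 19 + 5 = 24, det = 19·5 - (5)² = 70.
Step 2 — discriminant:
  Δ = trace² - 4·det = 576 - 280 = 296.
Step 3 — eigenvalues:
  λ = (trace ± √Δ)/2 = (24 ± 17.2047)/2,
  λ_1 = 20.6023,  λ_2 = 3.3977.

Step 4 — unit eigenvector for λ_1: solve (Sigma - λ_1 I)v = 0. First row:
  (19 - 20.6023)·v_x + (5)·v_y = 0, i.e. (-1.6023)·v_x + (5)·v_y = 0,
  so v ∝ (b, λ_1 - a) = (5, 1.6023) = u.
  ||u|| = √((5)² + (1.6023)²) = √(27.5674) ≈ 5.2505,
  v_1 = u/||u|| ≈ (0.9523, 0.3052) (||v_1|| = 1).

λ_1 = 20.6023,  λ_2 = 3.3977;  v_1 ≈ (0.9523, 0.3052)


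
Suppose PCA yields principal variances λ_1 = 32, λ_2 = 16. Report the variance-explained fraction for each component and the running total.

Step 1 — total variance = trace(Sigma) = Σ λ_i = 32 + 16 = 48.

Step 2 — fraction explained by component i = λ_i / Σ λ:
  PC1: 32/48 = 0.6667
  PC2: 16/48 = 0.3333

Step 3 — cumulative fraction after k components = (λ_1 + ... + λ_k) / Σ λ:
  k = 1: 32/48 = 0.6667
  k = 2: (32 + 16)/48 = 48/48 = 1

Summary (fraction, with percent):

explained: PC1 0.6667 (66.67%), PC2 0.3333 (33.33%);  cumulative: 0.6667, 1


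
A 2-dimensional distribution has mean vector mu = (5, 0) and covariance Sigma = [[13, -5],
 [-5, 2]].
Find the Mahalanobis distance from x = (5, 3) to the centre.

Step 1 — centre the observation: (x - mu) = (0, 3).

Step 2 — invert Sigma. det(Sigma) = 13·2 - (-5)² = 1.
  Sigma^{-1} = (1/det) · [[d, -b], [-b, a]] = [[2, 5],
 [5, 13]].

Step 3 — form the quadratic (x - mu)^T · Sigma^{-1} · (x - mu):
  Sigma^{-1} · (x - mu) = (15, 39).
  (x - mu)^T · [Sigma^{-1} · (x - mu)] = (0)·(15) + (3)·(39) = 117.

Step 4 — take square root: d = √(117) ≈ 10.8167.

d(x, mu) = √(117) ≈ 10.8167


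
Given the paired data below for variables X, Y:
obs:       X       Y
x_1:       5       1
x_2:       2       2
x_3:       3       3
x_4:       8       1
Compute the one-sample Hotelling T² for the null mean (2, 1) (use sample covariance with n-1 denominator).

Step 1 — sample mean vector:
  mean(X) = (5 + 2 + 3 + 8) / 4 = 18/4 = 4.5
  mean(Y) = (1 + 2 + 3 + 1) / 4 = 7/4 = 1.75
  x̄ = (4.5, 1.75),  deviation x̄ - mu_0 = (4.5, 1.75) - (2, 1) = (2.5, 0.75).

Step 2 — sample covariance matrix, S[i,j] = (1/(n-1)) · Σ_k (x_{k,i} - mean_i) · (x_{k,j} - mean_j), divisor n-1 = 3:
  S[X,X] = ((0.5)·(0.5) + (-2.5)·(-2.5) + (-1.5)·(-1.5) + (3.5)·(3.5)) / 3 = 21/3 = 7
  S[X,Y] = ((0.5)·(-0.75) + (-2.5)·(0.25) + (-1.5)·(1.25) + (3.5)·(-0.75)) / 3 = -5.5/3 = -1.8333
  S[Y,Y] = ((-0.75)·(-0.75) + (0.25)·(0.25) + (1.25)·(1.25) + (-0.75)·(-0.75)) / 3 = 2.75/3 = 0.9167
  S = [[7, -1.8333],
 [-1.8333, 0.9167]].

Step 3 — invert S. det(S) = 7·0.9167 - (-1.8333)² = 3.0556.
  S^{-1} = (1/det) · [[d, -b], [-b, a]] = [[0.3, 0.6],
 [0.6, 2.2909]].

Step 4 — quadratic form (x̄ - mu_0)^T · S^{-1} · (x̄ - mu_0):
  S^{-1} · (x̄ - mu_0) = (1.2, 3.2182),
  (x̄ - mu_0)^T · [...] = (2.5)·(1.2) + (0.75)·(3.2182) = 5.4136.

Step 5 — scale by n: T² = 4 · 5.4136 = 21.6545.

T² ≈ 21.6545


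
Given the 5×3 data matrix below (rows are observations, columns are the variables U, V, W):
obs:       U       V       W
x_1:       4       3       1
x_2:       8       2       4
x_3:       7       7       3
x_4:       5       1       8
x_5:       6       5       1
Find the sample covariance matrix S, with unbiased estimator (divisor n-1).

Step 1 — column means:
  mean(U) = (4 + 8 + 7 + 5 + 6) / 5 = 30/5 = 6
  mean(V) = (3 + 2 + 7 + 1 + 5) / 5 = 18/5 = 3.6
  mean(W) = (1 + 4 + 3 + 8 + 1) / 5 = 17/5 = 3.4

Step 2 — sample covariance S[i,j] = (1/(n-1)) · Σ_k (x_{k,i} - mean_i) · (x_{k,j} - mean_j), with n-1 = 4.
  S[U,U] = ((-2)·(-2) + (2)·(2) + (1)·(1) + (-1)·(-1) + (0)·(0)) / 4 = 10/4 = 2.5
  S[U,V] = ((-2)·(-0.6) + (2)·(-1.6) + (1)·(3.4) + (-1)·(-2.6) + (0)·(1.4)) / 4 = 4/4 = 1
  S[U,W] = ((-2)·(-2.4) + (2)·(0.6) + (1)·(-0.4) + (-1)·(4.6) + (0)·(-2.4)) / 4 = 1/4 = 0.25
  S[V,V] = ((-0.6)·(-0.6) + (-1.6)·(-1.6) + (3.4)·(3.4) + (-2.6)·(-2.6) + (1.4)·(1.4)) / 4 = 23.2/4 = 5.8
  S[V,W] = ((-0.6)·(-2.4) + (-1.6)·(0.6) + (3.4)·(-0.4) + (-2.6)·(4.6) + (1.4)·(-2.4)) / 4 = -16.2/4 = -4.05
  S[W,W] = ((-2.4)·(-2.4) + (0.6)·(0.6) + (-0.4)·(-0.4) + (4.6)·(4.6) + (-2.4)·(-2.4)) / 4 = 33.2/4 = 8.3

S is symmetric (S[j,i] = S[i,j]). Assembling:

S = [[2.5, 1, 0.25],
 [1, 5.8, -4.05],
 [0.25, -4.05, 8.3]]


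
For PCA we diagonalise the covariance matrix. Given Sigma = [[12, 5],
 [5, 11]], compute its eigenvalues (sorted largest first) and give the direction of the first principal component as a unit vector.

Step 1 — characteristic polynomial of 2×2 Sigma:
  det(Sigma - λI) = λ² - trace · λ + det = 0.
  trace = 12 + 11 = 23, det = 12·11 - (5)² = 107.
Step 2 — discriminant:
  Δ = trace² - 4·det = 529 - 428 = 101.
Step 3 — eigenvalues:
  λ = (trace ± √Δ)/2 = (23 ± 10.0499)/2,
  λ_1 = 16.5249,  λ_2 = 6.4751.

Step 4 — unit eigenvector for λ_1: solve (Sigma - λ_1 I)v = 0. First row:
  (12 - 16.5249)·v_x + (5)·v_y = 0, i.e. (-4.5249)·v_x + (5)·v_y = 0,
  so v ∝ (b, λ_1 - a) = (5, 4.5249) = u.
  ||u|| = √((5)² + (4.5249)²) = √(45.4751) ≈ 6.7435,
  v_1 = u/||u|| ≈ (0.7415, 0.671) (||v_1|| = 1).

λ_1 = 16.5249,  λ_2 = 6.4751;  v_1 ≈ (0.7415, 0.671)


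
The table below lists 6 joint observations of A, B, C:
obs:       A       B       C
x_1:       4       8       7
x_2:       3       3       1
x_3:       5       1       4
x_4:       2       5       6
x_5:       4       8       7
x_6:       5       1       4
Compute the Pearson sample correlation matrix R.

Step 1 — column means:
  mean(A) = (4 + 3 + 5 + 2 + 4 + 5) / 6 = 23/6 = 3.8333
  mean(B) = (8 + 3 + 1 + 5 + 8 + 1) / 6 = 26/6 = 4.3333
  mean(C) = (7 + 1 + 4 + 6 + 7 + 4) / 6 = 29/6 = 4.8333

Step 2 — sample variances and covariances s[i,j] = (1/(n-1)) · Σ_k (x_{k,i} - mean_i) · (x_{k,j} - mean_j), with n-1 = 5:
  s[A,A] = ((0.1667)·(0.1667) + (-0.8333)·(-0.8333) + (1.1667)·(1.1667) + (-1.8333)·(-1.8333) + (0.1667)·(0.1667) + (1.1667)·(1.1667)) / 5 = 6.8333/5 = 1.3667
  s[A,B] = ((0.1667)·(3.6667) + (-0.8333)·(-1.3333) + (1.1667)·(-3.3333) + (-1.8333)·(0.6667) + (0.1667)·(3.6667) + (1.1667)·(-3.3333)) / 5 = -6.6667/5 = -1.3333
  s[A,C] = ((0.1667)·(2.1667) + (-0.8333)·(-3.8333) + (1.1667)·(-0.8333) + (-1.8333)·(1.1667) + (0.1667)·(2.1667) + (1.1667)·(-0.8333)) / 5 = -0.1667/5 = -0.0333
  s[B,B] = ((3.6667)·(3.6667) + (-1.3333)·(-1.3333) + (-3.3333)·(-3.3333) + (0.6667)·(0.6667) + (3.6667)·(3.6667) + (-3.3333)·(-3.3333)) / 5 = 51.3333/5 = 10.2667
  s[B,C] = ((3.6667)·(2.1667) + (-1.3333)·(-3.8333) + (-3.3333)·(-0.8333) + (0.6667)·(1.1667) + (3.6667)·(2.1667) + (-3.3333)·(-0.8333)) / 5 = 27.3333/5 = 5.4667
  s[C,C] = ((2.1667)·(2.1667) + (-3.8333)·(-3.8333) + (-0.8333)·(-0.8333) + (1.1667)·(1.1667) + (2.1667)·(2.1667) + (-0.8333)·(-0.8333)) / 5 = 26.8333/5 = 5.3667
  Sample standard deviations s_i = √(s[i,i]):
  s(A) = √(1.3667) = 1.169
  s(B) = √(10.2667) = 3.2042
  s(C) = √(5.3667) = 2.3166

Step 3 — r_{ij} = s_{ij} / (s_i · s_j):
  r[A,A] = 1 (diagonal).
  r[A,B] = -1.3333 / (1.169 · 3.2042) = -1.3333 / 3.7458 = -0.356
  r[A,C] = -0.0333 / (1.169 · 2.3166) = -0.0333 / 2.7082 = -0.0123
  r[B,B] = 1 (diagonal).
  r[B,C] = 5.4667 / (3.2042 · 2.3166) = 5.4667 / 7.4228 = 0.7365
  r[C,C] = 1 (diagonal).

R is symmetric with unit diagonal. Assembling:

R = [[1, -0.356, -0.0123],
 [-0.356, 1, 0.7365],
 [-0.0123, 0.7365, 1]]


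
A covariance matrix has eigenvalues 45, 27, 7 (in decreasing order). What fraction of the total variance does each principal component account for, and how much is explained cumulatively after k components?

Step 1 — total variance = trace(Sigma) = Σ λ_i = 45 + 27 + 7 = 79.

Step 2 — fraction explained by component i = λ_i / Σ λ:
  PC1: 45/79 = 0.5696
  PC2: 27/79 = 0.3418
  PC3: 7/79 = 0.0886

Step 3 — cumulative fraction after k components = (λ_1 + ... + λ_k) / Σ λ:
  k = 1: 45/79 = 0.5696
  k = 2: (45 + 27)/79 = 72/79 = 0.9114
  k = 3: (45 + 27 + 7)/79 = 79/79 = 1

Summary (fraction, with percent):

explained: PC1 0.5696 (56.96%), PC2 0.3418 (34.18%), PC3 0.0886 (8.86%);  cumulative: 0.5696, 0.9114, 1


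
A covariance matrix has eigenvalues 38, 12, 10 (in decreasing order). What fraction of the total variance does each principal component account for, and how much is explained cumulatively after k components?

Step 1 — total variance = trace(Sigma) = Σ λ_i = 38 + 12 + 10 = 60.

Step 2 — fraction explained by component i = λ_i / Σ λ:
  PC1: 38/60 = 0.6333
  PC2: 12/60 = 0.2
  PC3: 10/60 = 0.1667

Step 3 — cumulative fraction after k components = (λ_1 + ... + λ_k) / Σ λ:
  k = 1: 38/60 = 0.6333
  k = 2: (38 + 12)/60 = 50/60 = 0.8333
  k = 3: (38 + 12 + 10)/60 = 60/60 = 1

Summary (fraction, with percent):

explained: PC1 0.6333 (63.33%), PC2 0.2 (20%), PC3 0.1667 (16.67%);  cumulative: 0.6333, 0.8333, 1


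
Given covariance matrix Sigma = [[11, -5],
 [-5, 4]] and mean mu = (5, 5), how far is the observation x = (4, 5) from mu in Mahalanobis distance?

Step 1 — centre the observation: (x - mu) = (-1, 0).

Step 2 — invert Sigma. det(Sigma) = 11·4 - (-5)² = 19.
  Sigma^{-1} = (1/det) · [[d, -b], [-b, a]] = [[0.2105, 0.2632],
 [0.2632, 0.5789]].

Step 3 — form the quadratic (x - mu)^T · Sigma^{-1} · (x - mu):
  Sigma^{-1} · (x - mu) = (-0.2105, -0.2632).
  (x - mu)^T · [Sigma^{-1} · (x - mu)] = (-1)·(-0.2105) + (0)·(-0.2632) = 0.2105.

Step 4 — take square root: d = √(0.2105) ≈ 0.4588.

d(x, mu) = √(0.2105) ≈ 0.4588


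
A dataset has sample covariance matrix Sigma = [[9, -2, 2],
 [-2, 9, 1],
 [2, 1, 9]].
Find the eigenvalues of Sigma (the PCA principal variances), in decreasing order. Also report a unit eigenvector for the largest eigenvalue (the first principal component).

Step 1 — characteristic polynomial p(λ) = det(λI - Sigma) = λ³ - tr·λ² + c_1·λ - det, where tr = trace, c_1 = sum of the principal 2×2 minors, det = det(Sigma):
  tr = 9 + 9 + 9 = 27,
  c_1 = (9·9 - (-2)²) + (9·9 - (2)²) + (9·9 - (1)²) = 77 + 77 + 80 = 234,
  det = 9·(9·9 - (1)²) - (-2)·((-2)·9 - (1)·(2)) + (2)·((-2)·(1) - 9·(2)) = 9·(80) - (-2)·(-20) + (2)·(-20) = 640.
  So p(λ) = λ³ - 27λ² + 234λ - 640.
Step 2 — look for an integer root (rational root theorem: any rational root is an integer divisor of 640). Testing λ = 10:
  p(10) = 1000 - 2700 + 2340 - 640 = 0  ✓
  Dividing out (λ - 10): p(λ) = (λ - 10)(λ² - 17λ + 64).
Step 3 — remaining eigenvalues from the quadratic λ² - 17λ + 64 = 0:
  Δ = 17² - 4·64 = 289 - 256 = 33,  λ = (17 ± √33)/2 = (17 ± 5.7446)/2 ≈ 11.3723 or 5.6277.
  Sorted: λ_1 = 11.3723,  λ_2 = 10,  λ_3 = 5.6277  (check: sum = 27 = tr ✓).

Step 4 — unit eigenvector for λ_1 ≈ 11.3723: v spans the null space of (Sigma - λ_1 I), whose rows are
  r_1 = (-2.3723, -2, 2),  r_2 = (-2, -2.3723, 1),  r_3 = (2, 1, -2.3723).
  v is orthogonal to every row, so take v ∝ r_1 × r_2 = ((-2)·(1) - (2)·(-2.3723), (2)·(-2) - (-2.3723)·(1), (-2.3723)·(-2.3723) - (-2)·(-2)) ≈ (2.7446, -1.6277, 1.6277).
  Let u = (2.7446, -1.6277, 1.6277).
  ||u|| = √((2.7446)² + (-1.6277)² + (1.6277)²) = √(12.8316) ≈ 3.5821,  v_1 = u/||u|| ≈ (0.7662, -0.4544, 0.4544) (||v_1|| = 1).

λ_1 = 11.3723,  λ_2 = 10,  λ_3 = 5.6277;  v_1 ≈ (0.7662, -0.4544, 0.4544)


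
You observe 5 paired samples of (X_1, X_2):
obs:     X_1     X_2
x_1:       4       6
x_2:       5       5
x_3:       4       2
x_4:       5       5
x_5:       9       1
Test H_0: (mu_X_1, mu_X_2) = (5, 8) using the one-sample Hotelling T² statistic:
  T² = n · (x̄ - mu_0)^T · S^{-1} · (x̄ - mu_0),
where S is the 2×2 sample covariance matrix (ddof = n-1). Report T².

Step 1 — sample mean vector:
  mean(X_1) = (4 + 5 + 4 + 5 + 9) / 5 = 27/5 = 5.4
  mean(X_2) = (6 + 5 + 2 + 5 + 1) / 5 = 19/5 = 3.8
  x̄ = (5.4, 3.8),  deviation x̄ - mu_0 = (5.4, 3.8) - (5, 8) = (0.4, -4.2).

Step 2 — sample covariance matrix, S[i,j] = (1/(n-1)) · Σ_k (x_{k,i} - mean_i) · (x_{k,j} - mean_j), divisor n-1 = 4:
  S[X_1,X_1] = ((-1.4)·(-1.4) + (-0.4)·(-0.4) + (-1.4)·(-1.4) + (-0.4)·(-0.4) + (3.6)·(3.6)) / 4 = 17.2/4 = 4.3
  S[X_1,X_2] = ((-1.4)·(2.2) + (-0.4)·(1.2) + (-1.4)·(-1.8) + (-0.4)·(1.2) + (3.6)·(-2.8)) / 4 = -11.6/4 = -2.9
  S[X_2,X_2] = ((2.2)·(2.2) + (1.2)·(1.2) + (-1.8)·(-1.8) + (1.2)·(1.2) + (-2.8)·(-2.8)) / 4 = 18.8/4 = 4.7
  S = [[4.3, -2.9],
 [-2.9, 4.7]].

Step 3 — invert S. det(S) = 4.3·4.7 - (-2.9)² = 11.8.
  S^{-1} = (1/det) · [[d, -b], [-b, a]] = [[0.3983, 0.2458],
 [0.2458, 0.3644]].

Step 4 — quadratic form (x̄ - mu_0)^T · S^{-1} · (x̄ - mu_0):
  S^{-1} · (x̄ - mu_0) = (-0.8729, -1.4322),
  (x̄ - mu_0)^T · [...] = (0.4)·(-0.8729) + (-4.2)·(-1.4322) = 5.6661.

Step 5 — scale by n: T² = 5 · 5.6661 = 28.3305.

T² ≈ 28.3305


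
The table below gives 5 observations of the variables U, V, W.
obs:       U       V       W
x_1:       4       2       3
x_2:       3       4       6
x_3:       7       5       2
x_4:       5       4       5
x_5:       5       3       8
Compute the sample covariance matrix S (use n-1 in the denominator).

Step 1 — column means:
  mean(U) = (4 + 3 + 7 + 5 + 5) / 5 = 24/5 = 4.8
  mean(V) = (2 + 4 + 5 + 4 + 3) / 5 = 18/5 = 3.6
  mean(W) = (3 + 6 + 2 + 5 + 8) / 5 = 24/5 = 4.8

Step 2 — sample covariance S[i,j] = (1/(n-1)) · Σ_k (x_{k,i} - mean_i) · (x_{k,j} - mean_j), with n-1 = 4.
  S[U,U] = ((-0.8)·(-0.8) + (-1.8)·(-1.8) + (2.2)·(2.2) + (0.2)·(0.2) + (0.2)·(0.2)) / 4 = 8.8/4 = 2.2
  S[U,V] = ((-0.8)·(-1.6) + (-1.8)·(0.4) + (2.2)·(1.4) + (0.2)·(0.4) + (0.2)·(-0.6)) / 4 = 3.6/4 = 0.9
  S[U,W] = ((-0.8)·(-1.8) + (-1.8)·(1.2) + (2.2)·(-2.8) + (0.2)·(0.2) + (0.2)·(3.2)) / 4 = -6.2/4 = -1.55
  S[V,V] = ((-1.6)·(-1.6) + (0.4)·(0.4) + (1.4)·(1.4) + (0.4)·(0.4) + (-0.6)·(-0.6)) / 4 = 5.2/4 = 1.3
  S[V,W] = ((-1.6)·(-1.8) + (0.4)·(1.2) + (1.4)·(-2.8) + (0.4)·(0.2) + (-0.6)·(3.2)) / 4 = -2.4/4 = -0.6
  S[W,W] = ((-1.8)·(-1.8) + (1.2)·(1.2) + (-2.8)·(-2.8) + (0.2)·(0.2) + (3.2)·(3.2)) / 4 = 22.8/4 = 5.7

S is symmetric (S[j,i] = S[i,j]). Assembling:

S = [[2.2, 0.9, -1.55],
 [0.9, 1.3, -0.6],
 [-1.55, -0.6, 5.7]]


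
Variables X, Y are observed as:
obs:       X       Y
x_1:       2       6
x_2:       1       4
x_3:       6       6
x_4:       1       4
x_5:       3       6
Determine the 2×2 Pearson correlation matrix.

Step 1 — column means:
  mean(X) = (2 + 1 + 6 + 1 + 3) / 5 = 13/5 = 2.6
  mean(Y) = (6 + 4 + 6 + 4 + 6) / 5 = 26/5 = 5.2

Step 2 — sample variances and covariances s[i,j] = (1/(n-1)) · Σ_k (x_{k,i} - mean_i) · (x_{k,j} - mean_j), with n-1 = 4:
  s[X,X] = ((-0.6)·(-0.6) + (-1.6)·(-1.6) + (3.4)·(3.4) + (-1.6)·(-1.6) + (0.4)·(0.4)) / 4 = 17.2/4 = 4.3
  s[X,Y] = ((-0.6)·(0.8) + (-1.6)·(-1.2) + (3.4)·(0.8) + (-1.6)·(-1.2) + (0.4)·(0.8)) / 4 = 6.4/4 = 1.6
  s[Y,Y] = ((0.8)·(0.8) + (-1.2)·(-1.2) + (0.8)·(0.8) + (-1.2)·(-1.2) + (0.8)·(0.8)) / 4 = 4.8/4 = 1.2
  Sample standard deviations s_i = √(s[i,i]):
  s(X) = √(4.3) = 2.0736
  s(Y) = √(1.2) = 1.0954

Step 3 — r_{ij} = s_{ij} / (s_i · s_j):
  r[X,X] = 1 (diagonal).
  r[X,Y] = 1.6 / (2.0736 · 1.0954) = 1.6 / 2.2716 = 0.7044
  r[Y,Y] = 1 (diagonal).

R is symmetric with unit diagonal. Assembling:

R = [[1, 0.7044],
 [0.7044, 1]]


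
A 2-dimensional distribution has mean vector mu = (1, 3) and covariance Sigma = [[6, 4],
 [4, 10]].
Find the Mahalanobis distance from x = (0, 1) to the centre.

Step 1 — centre the observation: (x - mu) = (-1, -2).

Step 2 — invert Sigma. det(Sigma) = 6·10 - (4)² = 44.
  Sigma^{-1} = (1/det) · [[d, -b], [-b, a]] = [[0.2273, -0.0909],
 [-0.0909, 0.1364]].

Step 3 — form the quadratic (x - mu)^T · Sigma^{-1} · (x - mu):
  Sigma^{-1} · (x - mu) = (-0.0455, -0.1818).
  (x - mu)^T · [Sigma^{-1} · (x - mu)] = (-1)·(-0.0455) + (-2)·(-0.1818) = 0.4091.

Step 4 — take square root: d = √(0.4091) ≈ 0.6396.

d(x, mu) = √(0.4091) ≈ 0.6396


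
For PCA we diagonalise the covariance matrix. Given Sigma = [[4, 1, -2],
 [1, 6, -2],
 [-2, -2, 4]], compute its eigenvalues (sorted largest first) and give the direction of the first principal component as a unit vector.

Step 1 — characteristic polynomial p(λ) = det(λI - Sigma) = λ³ - tr·λ² + c_1·λ - det, where tr = trace, c_1 = sum of the principal 2×2 minors, det = det(Sigma):
  tr = 4 + 6 + 4 = 14,
  c_1 = (4·6 - (1)²) + (4·4 - (-2)²) + (6·4 - (-2)²) = 23 + 12 + 20 = 55,
  det = 4·(6·4 - (-2)²) - (1)·((1)·4 - (-2)·(-2)) + (-2)·((1)·(-2) - 6·(-2)) = 4·(20) - (1)·(0) + (-2)·(10) = 60.
  So p(λ) = λ³ - 14λ² + 55λ - 60.
Step 2 — look for an integer root (rational root theorem: any rational root is an integer divisor of 60). Testing λ = 4:
  p(4) = 64 - 224 + 220 - 60 = 0  ✓
  Dividing out (λ - 4): p(λ) = (λ - 4)(λ² - 10λ + 15).
Step 3 — remaining eigenvalues from the quadratic λ² - 10λ + 15 = 0:
  Δ = 10² - 4·15 = 100 - 60 = 40,  λ = (10 ± √40)/2 = (10 ± 6.3246)/2 ≈ 8.1623 or 1.8377.
  Sorted: λ_1 = 8.1623,  λ_2 = 4,  λ_3 = 1.8377  (check: sum = 14 = tr ✓).

Step 4 — unit eigenvector for λ_1 ≈ 8.1623: v spans the null space of (Sigma - λ_1 I), whose rows are
  r_1 = (-4.1623, 1, -2),  r_2 = (1, -2.1623, -2),  r_3 = (-2, -2, -4.1623).
  v is orthogonal to every row, so take v ∝ r_1 × r_2 = ((1)·(-2) - (-2)·(-2.1623), (-2)·(1) - (-4.1623)·(-2), (-4.1623)·(-2.1623) - (1)·(1)) ≈ (-6.3246, -10.3246, 8).
  Rescale (multiply by -1 so the first nonzero entry is positive): u = (6.3246, 10.3246, -8).
  ||u|| = √((6.3246)² + (10.3246)² + (-8)²) = √(210.5964) ≈ 14.5119,  v_1 = u/||u|| ≈ (0.4358, 0.7115, -0.5513) (||v_1|| = 1).

λ_1 = 8.1623,  λ_2 = 4,  λ_3 = 1.8377;  v_1 ≈ (0.4358, 0.7115, -0.5513)


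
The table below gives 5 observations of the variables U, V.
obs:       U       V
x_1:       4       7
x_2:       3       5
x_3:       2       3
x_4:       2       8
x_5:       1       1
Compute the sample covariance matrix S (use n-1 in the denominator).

Step 1 — column means:
  mean(U) = (4 + 3 + 2 + 2 + 1) / 5 = 12/5 = 2.4
  mean(V) = (7 + 5 + 3 + 8 + 1) / 5 = 24/5 = 4.8

Step 2 — sample covariance S[i,j] = (1/(n-1)) · Σ_k (x_{k,i} - mean_i) · (x_{k,j} - mean_j), with n-1 = 4.
  S[U,U] = ((1.6)·(1.6) + (0.6)·(0.6) + (-0.4)·(-0.4) + (-0.4)·(-0.4) + (-1.4)·(-1.4)) / 4 = 5.2/4 = 1.3
  S[U,V] = ((1.6)·(2.2) + (0.6)·(0.2) + (-0.4)·(-1.8) + (-0.4)·(3.2) + (-1.4)·(-3.8)) / 4 = 8.4/4 = 2.1
  S[V,V] = ((2.2)·(2.2) + (0.2)·(0.2) + (-1.8)·(-1.8) + (3.2)·(3.2) + (-3.8)·(-3.8)) / 4 = 32.8/4 = 8.2

S is symmetric (S[j,i] = S[i,j]). Assembling:

S = [[1.3, 2.1],
 [2.1, 8.2]]


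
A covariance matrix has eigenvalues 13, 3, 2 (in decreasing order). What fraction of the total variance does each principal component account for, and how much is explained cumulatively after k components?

Step 1 — total variance = trace(Sigma) = Σ λ_i = 13 + 3 + 2 = 18.

Step 2 — fraction explained by component i = λ_i / Σ λ:
  PC1: 13/18 = 0.7222
  PC2: 3/18 = 0.1667
  PC3: 2/18 = 0.1111

Step 3 — cumulative fraction after k components = (λ_1 + ... + λ_k) / Σ λ:
  k = 1: 13/18 = 0.7222
  k = 2: (13 + 3)/18 = 16/18 = 0.8889
  k = 3: (13 + 3 + 2)/18 = 18/18 = 1

Summary (fraction, with percent):

explained: PC1 0.7222 (72.22%), PC2 0.1667 (16.67%), PC3 0.1111 (11.11%);  cumulative: 0.7222, 0.8889, 1


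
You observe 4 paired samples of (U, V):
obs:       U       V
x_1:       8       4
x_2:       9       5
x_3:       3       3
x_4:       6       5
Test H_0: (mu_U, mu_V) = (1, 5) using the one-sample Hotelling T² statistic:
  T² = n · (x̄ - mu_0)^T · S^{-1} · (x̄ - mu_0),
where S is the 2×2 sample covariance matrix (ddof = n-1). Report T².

Step 1 — sample mean vector:
  mean(U) = (8 + 9 + 3 + 6) / 4 = 26/4 = 6.5
  mean(V) = (4 + 5 + 3 + 5) / 4 = 17/4 = 4.25
  x̄ = (6.5, 4.25),  deviation x̄ - mu_0 = (6.5, 4.25) - (1, 5) = (5.5, -0.75).

Step 2 — sample covariance matrix, S[i,j] = (1/(n-1)) · Σ_k (x_{k,i} - mean_i) · (x_{k,j} - mean_j), divisor n-1 = 3:
  S[U,U] = ((1.5)·(1.5) + (2.5)·(2.5) + (-3.5)·(-3.5) + (-0.5)·(-0.5)) / 3 = 21/3 = 7
  S[U,V] = ((1.5)·(-0.25) + (2.5)·(0.75) + (-3.5)·(-1.25) + (-0.5)·(0.75)) / 3 = 5.5/3 = 1.8333
  S[V,V] = ((-0.25)·(-0.25) + (0.75)·(0.75) + (-1.25)·(-1.25) + (0.75)·(0.75)) / 3 = 2.75/3 = 0.9167
  S = [[7, 1.8333],
 [1.8333, 0.9167]].

Step 3 — invert S. det(S) = 7·0.9167 - (1.8333)² = 3.0556.
  S^{-1} = (1/det) · [[d, -b], [-b, a]] = [[0.3, -0.6],
 [-0.6, 2.2909]].

Step 4 — quadratic form (x̄ - mu_0)^T · S^{-1} · (x̄ - mu_0):
  S^{-1} · (x̄ - mu_0) = (2.1, -5.0182),
  (x̄ - mu_0)^T · [...] = (5.5)·(2.1) + (-0.75)·(-5.0182) = 15.3136.

Step 5 — scale by n: T² = 4 · 15.3136 = 61.2545.

T² ≈ 61.2545


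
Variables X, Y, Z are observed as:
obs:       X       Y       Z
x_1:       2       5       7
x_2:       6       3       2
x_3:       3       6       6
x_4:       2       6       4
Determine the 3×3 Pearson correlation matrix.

Step 1 — column means:
  mean(X) = (2 + 6 + 3 + 2) / 4 = 13/4 = 3.25
  mean(Y) = (5 + 3 + 6 + 6) / 4 = 20/4 = 5
  mean(Z) = (7 + 2 + 6 + 4) / 4 = 19/4 = 4.75

Step 2 — sample variances and covariances s[i,j] = (1/(n-1)) · Σ_k (x_{k,i} - mean_i) · (x_{k,j} - mean_j), with n-1 = 3:
  s[X,X] = ((-1.25)·(-1.25) + (2.75)·(2.75) + (-0.25)·(-0.25) + (-1.25)·(-1.25)) / 3 = 10.75/3 = 3.5833
  s[X,Y] = ((-1.25)·(0) + (2.75)·(-2) + (-0.25)·(1) + (-1.25)·(1)) / 3 = -7/3 = -2.3333
  s[X,Z] = ((-1.25)·(2.25) + (2.75)·(-2.75) + (-0.25)·(1.25) + (-1.25)·(-0.75)) / 3 = -9.75/3 = -3.25
  s[Y,Y] = ((0)·(0) + (-2)·(-2) + (1)·(1) + (1)·(1)) / 3 = 6/3 = 2
  s[Y,Z] = ((0)·(2.25) + (-2)·(-2.75) + (1)·(1.25) + (1)·(-0.75)) / 3 = 6/3 = 2
  s[Z,Z] = ((2.25)·(2.25) + (-2.75)·(-2.75) + (1.25)·(1.25) + (-0.75)·(-0.75)) / 3 = 14.75/3 = 4.9167
  Sample standard deviations s_i = √(s[i,i]):
  s(X) = √(3.5833) = 1.893
  s(Y) = √(2) = 1.4142
  s(Z) = √(4.9167) = 2.2174

Step 3 — r_{ij} = s_{ij} / (s_i · s_j):
  r[X,X] = 1 (diagonal).
  r[X,Y] = -2.3333 / (1.893 · 1.4142) = -2.3333 / 2.6771 = -0.8716
  r[X,Z] = -3.25 / (1.893 · 2.2174) = -3.25 / 4.1974 = -0.7743
  r[Y,Y] = 1 (diagonal).
  r[Y,Z] = 2 / (1.4142 · 2.2174) = 2 / 3.1358 = 0.6378
  r[Z,Z] = 1 (diagonal).

R is symmetric with unit diagonal. Assembling:

R = [[1, -0.8716, -0.7743],
 [-0.8716, 1, 0.6378],
 [-0.7743, 0.6378, 1]]


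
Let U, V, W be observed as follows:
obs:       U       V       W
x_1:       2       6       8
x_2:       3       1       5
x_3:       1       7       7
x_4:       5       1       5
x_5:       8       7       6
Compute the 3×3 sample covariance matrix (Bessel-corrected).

Step 1 — column means:
  mean(U) = (2 + 3 + 1 + 5 + 8) / 5 = 19/5 = 3.8
  mean(V) = (6 + 1 + 7 + 1 + 7) / 5 = 22/5 = 4.4
  mean(W) = (8 + 5 + 7 + 5 + 6) / 5 = 31/5 = 6.2

Step 2 — sample covariance S[i,j] = (1/(n-1)) · Σ_k (x_{k,i} - mean_i) · (x_{k,j} - mean_j), with n-1 = 4.
  S[U,U] = ((-1.8)·(-1.8) + (-0.8)·(-0.8) + (-2.8)·(-2.8) + (1.2)·(1.2) + (4.2)·(4.2)) / 4 = 30.8/4 = 7.7
  S[U,V] = ((-1.8)·(1.6) + (-0.8)·(-3.4) + (-2.8)·(2.6) + (1.2)·(-3.4) + (4.2)·(2.6)) / 4 = -0.6/4 = -0.15
  S[U,W] = ((-1.8)·(1.8) + (-0.8)·(-1.2) + (-2.8)·(0.8) + (1.2)·(-1.2) + (4.2)·(-0.2)) / 4 = -6.8/4 = -1.7
  S[V,V] = ((1.6)·(1.6) + (-3.4)·(-3.4) + (2.6)·(2.6) + (-3.4)·(-3.4) + (2.6)·(2.6)) / 4 = 39.2/4 = 9.8
  S[V,W] = ((1.6)·(1.8) + (-3.4)·(-1.2) + (2.6)·(0.8) + (-3.4)·(-1.2) + (2.6)·(-0.2)) / 4 = 12.6/4 = 3.15
  S[W,W] = ((1.8)·(1.8) + (-1.2)·(-1.2) + (0.8)·(0.8) + (-1.2)·(-1.2) + (-0.2)·(-0.2)) / 4 = 6.8/4 = 1.7

S is symmetric (S[j,i] = S[i,j]). Assembling:

S = [[7.7, -0.15, -1.7],
 [-0.15, 9.8, 3.15],
 [-1.7, 3.15, 1.7]]


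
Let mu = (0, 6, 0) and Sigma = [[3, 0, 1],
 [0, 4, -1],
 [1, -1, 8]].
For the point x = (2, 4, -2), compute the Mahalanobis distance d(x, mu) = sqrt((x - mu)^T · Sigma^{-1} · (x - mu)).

Step 1 — centre the observation: (x - mu) = (2, -2, -2).

Step 2 — invert Sigma (cofactor / det for 3×3, or solve directly):
  Sigma^{-1} = [[0.3483, -0.0112, -0.0449],
 [-0.0112, 0.2584, 0.0337],
 [-0.0449, 0.0337, 0.1348]].

Step 3 — form the quadratic (x - mu)^T · Sigma^{-1} · (x - mu):
  Sigma^{-1} · (x - mu) = (0.809, -0.6067, -0.427).
  (x - mu)^T · [Sigma^{-1} · (x - mu)] = (2)·(0.809) + (-2)·(-0.6067) + (-2)·(-0.427) = 3.6854.

Step 4 — take square root: d = √(3.6854) ≈ 1.9197.

d(x, mu) = √(3.6854) ≈ 1.9197


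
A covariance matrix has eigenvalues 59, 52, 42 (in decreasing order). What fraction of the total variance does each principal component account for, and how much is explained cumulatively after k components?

Step 1 — total variance = trace(Sigma) = Σ λ_i = 59 + 52 + 42 = 153.

Step 2 — fraction explained by component i = λ_i / Σ λ:
  PC1: 59/153 = 0.3856
  PC2: 52/153 = 0.3399
  PC3: 42/153 = 0.2745

Step 3 — cumulative fraction after k components = (λ_1 + ... + λ_k) / Σ λ:
  k = 1: 59/153 = 0.3856
  k = 2: (59 + 52)/153 = 111/153 = 0.7255
  k = 3: (59 + 52 + 42)/153 = 153/153 = 1

Summary (fraction, with percent):

explained: PC1 0.3856 (38.56%), PC2 0.3399 (33.99%), PC3 0.2745 (27.45%);  cumulative: 0.3856, 0.7255, 1


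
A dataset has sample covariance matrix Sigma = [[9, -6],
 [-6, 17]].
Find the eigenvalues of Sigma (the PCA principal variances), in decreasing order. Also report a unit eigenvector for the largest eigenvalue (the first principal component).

Step 1 — characteristic polynomial of 2×2 Sigma:
  det(Sigma - λI) = λ² - trace · λ + det = 0.
  trace = 9 + 17 = 26, det = 9·17 - (-6)² = 117.
Step 2 — discriminant:
  Δ = trace² - 4·det = 676 - 468 = 208.
Step 3 — eigenvalues:
  λ = (trace ± √Δ)/2 = (26 ± 14.4222)/2,
  λ_1 = 20.2111,  λ_2 = 5.7889.

Step 4 — unit eigenvector for λ_1: solve (Sigma - λ_1 I)v = 0. First row:
  (9 - 20.2111)·v_x + (-6)·v_y = 0, i.e. (-11.2111)·v_x + (-6)·v_y = 0,
  so v ∝ (b, λ_1 - a) = (-6, 11.2111); multiply by -1 so the first entry is positive: u = (6, -11.2111).
  ||u|| = √((6)² + (-11.2111)²) = √(161.6888) ≈ 12.7157,
  v_1 = u/||u|| ≈ (0.4719, -0.8817) (||v_1|| = 1).

λ_1 = 20.2111,  λ_2 = 5.7889;  v_1 ≈ (0.4719, -0.8817)


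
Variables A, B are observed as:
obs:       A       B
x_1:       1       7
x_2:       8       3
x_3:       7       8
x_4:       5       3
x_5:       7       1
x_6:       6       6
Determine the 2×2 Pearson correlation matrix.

Step 1 — column means:
  mean(A) = (1 + 8 + 7 + 5 + 7 + 6) / 6 = 34/6 = 5.6667
  mean(B) = (7 + 3 + 8 + 3 + 1 + 6) / 6 = 28/6 = 4.6667

Step 2 — sample variances and covariances s[i,j] = (1/(n-1)) · Σ_k (x_{k,i} - mean_i) · (x_{k,j} - mean_j), with n-1 = 5:
  s[A,A] = ((-4.6667)·(-4.6667) + (2.3333)·(2.3333) + (1.3333)·(1.3333) + (-0.6667)·(-0.6667) + (1.3333)·(1.3333) + (0.3333)·(0.3333)) / 5 = 31.3333/5 = 6.2667
  s[A,B] = ((-4.6667)·(2.3333) + (2.3333)·(-1.6667) + (1.3333)·(3.3333) + (-0.6667)·(-1.6667) + (1.3333)·(-3.6667) + (0.3333)·(1.3333)) / 5 = -13.6667/5 = -2.7333
  s[B,B] = ((2.3333)·(2.3333) + (-1.6667)·(-1.6667) + (3.3333)·(3.3333) + (-1.6667)·(-1.6667) + (-3.6667)·(-3.6667) + (1.3333)·(1.3333)) / 5 = 37.3333/5 = 7.4667
  Sample standard deviations s_i = √(s[i,i]):
  s(A) = √(6.2667) = 2.5033
  s(B) = √(7.4667) = 2.7325

Step 3 — r_{ij} = s_{ij} / (s_i · s_j):
  r[A,A] = 1 (diagonal).
  r[A,B] = -2.7333 / (2.5033 · 2.7325) = -2.7333 / 6.8404 = -0.3996
  r[B,B] = 1 (diagonal).

R is symmetric with unit diagonal. Assembling:

R = [[1, -0.3996],
 [-0.3996, 1]]


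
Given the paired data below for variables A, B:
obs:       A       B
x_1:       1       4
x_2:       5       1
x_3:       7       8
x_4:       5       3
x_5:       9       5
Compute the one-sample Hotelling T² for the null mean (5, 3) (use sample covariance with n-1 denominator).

Step 1 — sample mean vector:
  mean(A) = (1 + 5 + 7 + 5 + 9) / 5 = 27/5 = 5.4
  mean(B) = (4 + 1 + 8 + 3 + 5) / 5 = 21/5 = 4.2
  x̄ = (5.4, 4.2),  deviation x̄ - mu_0 = (5.4, 4.2) - (5, 3) = (0.4, 1.2).

Step 2 — sample covariance matrix, S[i,j] = (1/(n-1)) · Σ_k (x_{k,i} - mean_i) · (x_{k,j} - mean_j), divisor n-1 = 4:
  S[A,A] = ((-4.4)·(-4.4) + (-0.4)·(-0.4) + (1.6)·(1.6) + (-0.4)·(-0.4) + (3.6)·(3.6)) / 4 = 35.2/4 = 8.8
  S[A,B] = ((-4.4)·(-0.2) + (-0.4)·(-3.2) + (1.6)·(3.8) + (-0.4)·(-1.2) + (3.6)·(0.8)) / 4 = 11.6/4 = 2.9
  S[B,B] = ((-0.2)·(-0.2) + (-3.2)·(-3.2) + (3.8)·(3.8) + (-1.2)·(-1.2) + (0.8)·(0.8)) / 4 = 26.8/4 = 6.7
  S = [[8.8, 2.9],
 [2.9, 6.7]].

Step 3 — invert S. det(S) = 8.8·6.7 - (2.9)² = 50.55.
  S^{-1} = (1/det) · [[d, -b], [-b, a]] = [[0.1325, -0.0574],
 [-0.0574, 0.1741]].

Step 4 — quadratic form (x̄ - mu_0)^T · S^{-1} · (x̄ - mu_0):
  S^{-1} · (x̄ - mu_0) = (-0.0158, 0.186),
  (x̄ - mu_0)^T · [...] = (0.4)·(-0.0158) + (1.2)·(0.186) = 0.2168.

Step 5 — scale by n: T² = 5 · 0.2168 = 1.0841.

T² ≈ 1.0841


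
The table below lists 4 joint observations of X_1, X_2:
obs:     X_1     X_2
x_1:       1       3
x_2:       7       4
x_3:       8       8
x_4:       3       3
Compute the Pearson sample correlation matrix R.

Step 1 — column means:
  mean(X_1) = (1 + 7 + 8 + 3) / 4 = 19/4 = 4.75
  mean(X_2) = (3 + 4 + 8 + 3) / 4 = 18/4 = 4.5

Step 2 — sample variances and covariances s[i,j] = (1/(n-1)) · Σ_k (x_{k,i} - mean_i) · (x_{k,j} - mean_j), with n-1 = 3:
  s[X_1,X_1] = ((-3.75)·(-3.75) + (2.25)·(2.25) + (3.25)·(3.25) + (-1.75)·(-1.75)) / 3 = 32.75/3 = 10.9167
  s[X_1,X_2] = ((-3.75)·(-1.5) + (2.25)·(-0.5) + (3.25)·(3.5) + (-1.75)·(-1.5)) / 3 = 18.5/3 = 6.1667
  s[X_2,X_2] = ((-1.5)·(-1.5) + (-0.5)·(-0.5) + (3.5)·(3.5) + (-1.5)·(-1.5)) / 3 = 17/3 = 5.6667
  Sample standard deviations s_i = √(s[i,i]):
  s(X_1) = √(10.9167) = 3.304
  s(X_2) = √(5.6667) = 2.3805

Step 3 — r_{ij} = s_{ij} / (s_i · s_j):
  r[X_1,X_1] = 1 (diagonal).
  r[X_1,X_2] = 6.1667 / (3.304 · 2.3805) = 6.1667 / 7.8652 = 0.784
  r[X_2,X_2] = 1 (diagonal).

R is symmetric with unit diagonal. Assembling:

R = [[1, 0.784],
 [0.784, 1]]


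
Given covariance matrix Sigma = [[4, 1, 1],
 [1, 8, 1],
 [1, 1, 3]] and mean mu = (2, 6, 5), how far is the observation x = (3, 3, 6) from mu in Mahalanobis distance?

Step 1 — centre the observation: (x - mu) = (1, -3, 1).

Step 2 — invert Sigma (cofactor / det for 3×3, or solve directly):
  Sigma^{-1} = [[0.2771, -0.0241, -0.0843],
 [-0.0241, 0.1325, -0.0361],
 [-0.0843, -0.0361, 0.3735]].

Step 3 — form the quadratic (x - mu)^T · Sigma^{-1} · (x - mu):
  Sigma^{-1} · (x - mu) = (0.2651, -0.4578, 0.3976).
  (x - mu)^T · [Sigma^{-1} · (x - mu)] = (1)·(0.2651) + (-3)·(-0.4578) + (1)·(0.3976) = 2.0361.

Step 4 — take square root: d = √(2.0361) ≈ 1.4269.

d(x, mu) = √(2.0361) ≈ 1.4269


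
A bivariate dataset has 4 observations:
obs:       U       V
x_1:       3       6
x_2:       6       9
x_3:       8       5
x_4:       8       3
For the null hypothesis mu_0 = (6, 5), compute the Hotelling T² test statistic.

Step 1 — sample mean vector:
  mean(U) = (3 + 6 + 8 + 8) / 4 = 25/4 = 6.25
  mean(V) = (6 + 9 + 5 + 3) / 4 = 23/4 = 5.75
  x̄ = (6.25, 5.75),  deviation x̄ - mu_0 = (6.25, 5.75) - (6, 5) = (0.25, 0.75).

Step 2 — sample covariance matrix, S[i,j] = (1/(n-1)) · Σ_k (x_{k,i} - mean_i) · (x_{k,j} - mean_j), divisor n-1 = 3:
  S[U,U] = ((-3.25)·(-3.25) + (-0.25)·(-0.25) + (1.75)·(1.75) + (1.75)·(1.75)) / 3 = 16.75/3 = 5.5833
  S[U,V] = ((-3.25)·(0.25) + (-0.25)·(3.25) + (1.75)·(-0.75) + (1.75)·(-2.75)) / 3 = -7.75/3 = -2.5833
  S[V,V] = ((0.25)·(0.25) + (3.25)·(3.25) + (-0.75)·(-0.75) + (-2.75)·(-2.75)) / 3 = 18.75/3 = 6.25
  S = [[5.5833, -2.5833],
 [-2.5833, 6.25]].

Step 3 — invert S. det(S) = 5.5833·6.25 - (-2.5833)² = 28.2222.
  S^{-1} = (1/det) · [[d, -b], [-b, a]] = [[0.2215, 0.0915],
 [0.0915, 0.1978]].

Step 4 — quadratic form (x̄ - mu_0)^T · S^{-1} · (x̄ - mu_0):
  S^{-1} · (x̄ - mu_0) = (0.124, 0.1713),
  (x̄ - mu_0)^T · [...] = (0.25)·(0.124) + (0.75)·(0.1713) = 0.1594.

Step 5 — scale by n: T² = 4 · 0.1594 = 0.6378.

T² ≈ 0.6378


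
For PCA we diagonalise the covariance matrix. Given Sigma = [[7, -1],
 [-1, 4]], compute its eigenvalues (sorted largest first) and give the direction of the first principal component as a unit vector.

Step 1 — characteristic polynomial of 2×2 Sigma:
  det(Sigma - λI) = λ² - trace · λ + det = 0.
  trace = 7 + 4 = 11, det = 7·4 - (-1)² = 27.
Step 2 — discriminant:
  Δ = trace² - 4·det = 121 - 108 = 13.
Step 3 — eigenvalues:
  λ = (trace ± √Δ)/2 = (11 ± 3.6056)/2,
  λ_1 = 7.3028,  λ_2 = 3.6972.

Step 4 — unit eigenvector for λ_1: solve (Sigma - λ_1 I)v = 0. First row:
  (7 - 7.3028)·v_x + (-1)·v_y = 0, i.e. (-0.3028)·v_x + (-1)·v_y = 0,
  so v ∝ (b, λ_1 - a) = (-1, 0.3028); multiply by -1 so the first entry is positive: u = (1, -0.3028).
  ||u|| = √((1)² + (-0.3028)²) = √(1.0917) ≈ 1.0448,
  v_1 = u/||u|| ≈ (0.9571, -0.2898) (||v_1|| = 1).

λ_1 = 7.3028,  λ_2 = 3.6972;  v_1 ≈ (0.9571, -0.2898)


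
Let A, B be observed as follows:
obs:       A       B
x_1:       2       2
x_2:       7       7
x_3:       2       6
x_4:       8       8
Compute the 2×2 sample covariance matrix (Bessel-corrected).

Step 1 — column means:
  mean(A) = (2 + 7 + 2 + 8) / 4 = 19/4 = 4.75
  mean(B) = (2 + 7 + 6 + 8) / 4 = 23/4 = 5.75

Step 2 — sample covariance S[i,j] = (1/(n-1)) · Σ_k (x_{k,i} - mean_i) · (x_{k,j} - mean_j), with n-1 = 3.
  S[A,A] = ((-2.75)·(-2.75) + (2.25)·(2.25) + (-2.75)·(-2.75) + (3.25)·(3.25)) / 3 = 30.75/3 = 10.25
  S[A,B] = ((-2.75)·(-3.75) + (2.25)·(1.25) + (-2.75)·(0.25) + (3.25)·(2.25)) / 3 = 19.75/3 = 6.5833
  S[B,B] = ((-3.75)·(-3.75) + (1.25)·(1.25) + (0.25)·(0.25) + (2.25)·(2.25)) / 3 = 20.75/3 = 6.9167

S is symmetric (S[j,i] = S[i,j]). Assembling:

S = [[10.25, 6.5833],
 [6.5833, 6.9167]]
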